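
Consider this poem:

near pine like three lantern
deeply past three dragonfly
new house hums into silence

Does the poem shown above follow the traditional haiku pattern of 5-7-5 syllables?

Line 1: "near pine like three lantern": 1+1+1+1+2 = 6 (expected 5)
Line 2: "deeply past three dragonfly": 2+1+1+3 = 7 ✓
Line 3: "new house hums into silence": 1+1+1+2+2 = 7 (expected 5)

No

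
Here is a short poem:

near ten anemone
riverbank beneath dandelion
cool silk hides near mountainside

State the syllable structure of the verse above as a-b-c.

6-9-7

Line 1: near(1) + ten(1) + anemone(4) = 6
Line 2: riverbank(3) + beneath(2) + dandelion(4) = 9
Line 3: cool(1) + silk(1) + hides(1) + near(1) + mountainside(3) = 7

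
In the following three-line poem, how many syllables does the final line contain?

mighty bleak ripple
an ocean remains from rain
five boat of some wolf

5

The final line: "five boat of some wolf": 1+1+1+1+1 = 5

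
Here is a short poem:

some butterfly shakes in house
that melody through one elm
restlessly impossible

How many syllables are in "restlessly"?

"restlessly" has 3 syllables.

3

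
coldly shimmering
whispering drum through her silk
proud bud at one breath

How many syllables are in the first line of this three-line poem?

5

The first line: "coldly shimmering": 2+3 = 5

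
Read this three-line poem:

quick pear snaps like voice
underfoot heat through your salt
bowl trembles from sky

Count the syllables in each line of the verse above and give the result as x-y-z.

Line 1: quick (1), pear (1), snaps (1), like (1), voice (1) → 5
Line 2: underfoot (3), heat (1), through (1), your (1), salt (1) → 7
Line 3: bowl (1), trembles (2), from (1), sky (1) → 5

5-7-5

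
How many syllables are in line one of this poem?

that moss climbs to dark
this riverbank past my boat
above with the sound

Line one: that(1) + moss(1) + climbs(1) + to(1) + dark(1) = 5

5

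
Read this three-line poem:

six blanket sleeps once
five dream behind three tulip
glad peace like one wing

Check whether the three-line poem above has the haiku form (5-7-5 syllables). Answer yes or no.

Yes

Line 1: six(1) + blanket(2) + sleeps(1) + once(1) = 5 ✓
Line 2: five(1) + dream(1) + behind(2) + three(1) + tulip(2) = 7 ✓
Line 3: glad(1) + peace(1) + like(1) + one(1) + wing(1) = 5 ✓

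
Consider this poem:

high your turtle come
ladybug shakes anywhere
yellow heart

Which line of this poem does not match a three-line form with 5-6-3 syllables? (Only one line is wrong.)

Line 1: high (1), your (1), turtle (2), come (1) → 5 ✓
Line 2: ladybug (3), shakes (1), anywhere (3) → 7 (expected 6)
Line 3: yellow (2), heart (1) → 3 ✓

Line 2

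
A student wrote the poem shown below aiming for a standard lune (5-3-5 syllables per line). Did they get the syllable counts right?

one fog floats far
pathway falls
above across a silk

Line 1: one(1) + fog(1) + floats(1) + far(1) = 4 (expected 5)
Line 2: pathway(2) + falls(1) = 3 ✓
Line 3: above(2) + across(2) + a(1) + silk(1) = 6 (expected 5)

No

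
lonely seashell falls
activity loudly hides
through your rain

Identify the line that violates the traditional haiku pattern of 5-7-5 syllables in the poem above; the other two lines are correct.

Line 1: "lonely seashell falls": 2+2+1 = 5 ✓
Line 2: "activity loudly hides": 4+2+1 = 7 ✓
Line 3: "through your rain": 1+1+1 = 3 (expected 5)

The third line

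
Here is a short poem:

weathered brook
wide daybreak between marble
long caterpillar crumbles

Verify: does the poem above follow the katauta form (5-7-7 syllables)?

Line 1: "weathered brook": 2+1 = 3 (expected 5)
Line 2: "wide daybreak between marble": 1+2+2+2 = 7 ✓
Line 3: "long caterpillar crumbles": 1+4+2 = 7 ✓

No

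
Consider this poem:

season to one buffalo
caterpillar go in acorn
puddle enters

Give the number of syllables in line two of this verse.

8

Line two: caterpillar (4), go (1), in (1), acorn (2) → 8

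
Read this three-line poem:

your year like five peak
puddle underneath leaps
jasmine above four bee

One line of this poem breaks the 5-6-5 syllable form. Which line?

The third line

Line 1: your (1), year (1), like (1), five (1), peak (1) → 5 ✓
Line 2: puddle (2), underneath (3), leaps (1) → 6 ✓
Line 3: jasmine (2), above (2), four (1), bee (1) → 6 (expected 5)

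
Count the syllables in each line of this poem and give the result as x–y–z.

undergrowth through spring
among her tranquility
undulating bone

5–7–5

Line 1: undergrowth (3), through (1), spring (1) → 5
Line 2: among (2), her (1), tranquility (4) → 7
Line 3: undulating (4), bone (1) → 5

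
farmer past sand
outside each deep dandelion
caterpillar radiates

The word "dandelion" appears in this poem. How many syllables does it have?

4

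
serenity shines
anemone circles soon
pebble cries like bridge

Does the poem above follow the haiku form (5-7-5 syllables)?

Line 1: serenity (4), shines (1) → 5 ✓
Line 2: anemone (4), circles (2), soon (1) → 7 ✓
Line 3: pebble (2), cries (1), like (1), bridge (1) → 5 ✓

Yes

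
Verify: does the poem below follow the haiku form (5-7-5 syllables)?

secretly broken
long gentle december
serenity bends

No

Line 1: "secretly broken": 3+2 = 5 ✓
Line 2: "long gentle december": 1+2+3 = 6 (expected 7)
Line 3: "serenity bends": 4+1 = 5 ✓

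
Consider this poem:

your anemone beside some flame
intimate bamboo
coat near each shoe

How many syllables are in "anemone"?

"anemone" has 4 syllables.

4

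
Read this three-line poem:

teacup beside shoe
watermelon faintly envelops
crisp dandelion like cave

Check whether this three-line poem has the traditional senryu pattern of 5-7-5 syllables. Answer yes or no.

Line 1: teacup(2) + beside(2) + shoe(1) = 5 ✓
Line 2: watermelon(4) + faintly(2) + envelops(3) = 9 (expected 7)
Line 3: crisp(1) + dandelion(4) + like(1) + cave(1) = 7 (expected 5)

No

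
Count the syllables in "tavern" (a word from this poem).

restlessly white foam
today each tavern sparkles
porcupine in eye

"tavern" has 2 syllables.

2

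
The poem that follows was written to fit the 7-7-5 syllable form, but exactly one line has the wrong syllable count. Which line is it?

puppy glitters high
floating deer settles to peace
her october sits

Line 1: puppy (2), glitters (2), high (1) → 5 (expected 7)
Line 2: floating (2), deer (1), settles (2), to (1), peace (1) → 7 ✓
Line 3: her (1), october (3), sits (1) → 5 ✓

The first line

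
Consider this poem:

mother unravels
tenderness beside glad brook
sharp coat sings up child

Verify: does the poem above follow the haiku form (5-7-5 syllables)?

Line 1: "mother unravels": 2+3 = 5 ✓
Line 2: "tenderness beside glad brook": 3+2+1+1 = 7 ✓
Line 3: "sharp coat sings up child": 1+1+1+1+1 = 5 ✓

Yes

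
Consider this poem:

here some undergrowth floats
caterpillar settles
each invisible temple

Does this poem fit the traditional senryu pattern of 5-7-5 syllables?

Line 1: here (1), some (1), undergrowth (3), floats (1) → 6 (expected 5)
Line 2: caterpillar (4), settles (2) → 6 (expected 7)
Line 3: each (1), invisible (4), temple (2) → 7 (expected 5)

No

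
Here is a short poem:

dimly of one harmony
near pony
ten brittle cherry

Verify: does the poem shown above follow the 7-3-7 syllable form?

Line 1: "dimly of one harmony": 2+1+1+3 = 7 ✓
Line 2: "near pony": 1+2 = 3 ✓
Line 3: "ten brittle cherry": 1+2+2 = 5 (expected 7)

No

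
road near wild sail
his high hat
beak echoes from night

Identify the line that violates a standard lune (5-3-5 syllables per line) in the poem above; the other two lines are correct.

Line 1: "road near wild sail": 1+1+1+1 = 4 (expected 5)
Line 2: "his high hat": 1+1+1 = 3 ✓
Line 3: "beak echoes from night": 1+2+1+1 = 5 ✓

The first line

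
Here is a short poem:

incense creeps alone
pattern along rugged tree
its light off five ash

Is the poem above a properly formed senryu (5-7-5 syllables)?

Yes

Line 1: "incense creeps alone": 2+1+2 = 5 ✓
Line 2: "pattern along rugged tree": 2+2+2+1 = 7 ✓
Line 3: "its light off five ash": 1+1+1+1+1 = 5 ✓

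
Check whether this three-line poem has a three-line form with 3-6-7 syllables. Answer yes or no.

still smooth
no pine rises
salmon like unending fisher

Line 1: still (1), smooth (1) → 2 (expected 3)
Line 2: no (1), pine (1), rises (2) → 4 (expected 6)
Line 3: salmon (2), like (1), unending (3), fisher (2) → 8 (expected 7)

No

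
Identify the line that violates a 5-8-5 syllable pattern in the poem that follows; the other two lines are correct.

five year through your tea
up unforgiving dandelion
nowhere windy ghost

Line 1: five(1) + year(1) + through(1) + your(1) + tea(1) = 5 ✓
Line 2: up(1) + unforgiving(4) + dandelion(4) = 9 (expected 8)
Line 3: nowhere(2) + windy(2) + ghost(1) = 5 ✓

Line 2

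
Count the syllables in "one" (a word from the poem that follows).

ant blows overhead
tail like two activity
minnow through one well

1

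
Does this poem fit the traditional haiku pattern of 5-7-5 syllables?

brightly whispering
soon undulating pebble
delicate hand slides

Line 1: brightly(2) + whispering(3) = 5 ✓
Line 2: soon(1) + undulating(4) + pebble(2) = 7 ✓
Line 3: delicate(3) + hand(1) + slides(1) = 5 ✓

Yes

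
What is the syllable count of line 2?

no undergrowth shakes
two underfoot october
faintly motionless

Line 2: two (1), underfoot (3), october (3) → 7

7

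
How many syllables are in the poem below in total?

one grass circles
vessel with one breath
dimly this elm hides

14

Line 1: one (1), grass (1), circles (2) → 4
Line 2: vessel (2), with (1), one (1), breath (1) → 5
Line 3: dimly (2), this (1), elm (1), hides (1) → 5
Total: 4 + 5 + 5 = 14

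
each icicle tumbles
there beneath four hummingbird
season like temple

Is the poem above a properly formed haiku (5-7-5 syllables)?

Line 1: each (1), icicle (3), tumbles (2) → 6 (expected 5)
Line 2: there (1), beneath (2), four (1), hummingbird (3) → 7 ✓
Line 3: season (2), like (1), temple (2) → 5 ✓

No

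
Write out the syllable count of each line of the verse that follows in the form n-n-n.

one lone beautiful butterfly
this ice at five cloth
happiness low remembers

8-5-7

Line 1: "one lone beautiful butterfly": 1+1+3+3 = 8
Line 2: "this ice at five cloth": 1+1+1+1+1 = 5
Line 3: "happiness low remembers": 3+1+3 = 7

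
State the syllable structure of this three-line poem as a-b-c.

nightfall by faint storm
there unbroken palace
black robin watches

5-6-5

Line 1: nightfall(2) + by(1) + faint(1) + storm(1) = 5
Line 2: there(1) + unbroken(3) + palace(2) = 6
Line 3: black(1) + robin(2) + watches(2) = 5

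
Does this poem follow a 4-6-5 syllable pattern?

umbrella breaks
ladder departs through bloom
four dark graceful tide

Line 1: umbrella (3), breaks (1) → 4 ✓
Line 2: ladder (2), departs (2), through (1), bloom (1) → 6 ✓
Line 3: four (1), dark (1), graceful (2), tide (1) → 5 ✓

Yes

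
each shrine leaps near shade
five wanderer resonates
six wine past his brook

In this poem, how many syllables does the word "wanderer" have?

3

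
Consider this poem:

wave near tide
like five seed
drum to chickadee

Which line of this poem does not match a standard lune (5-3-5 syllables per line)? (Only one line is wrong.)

Line 1: wave (1), near (1), tide (1) → 3 (expected 5)
Line 2: like (1), five (1), seed (1) → 3 ✓
Line 3: drum (1), to (1), chickadee (3) → 5 ✓

The first line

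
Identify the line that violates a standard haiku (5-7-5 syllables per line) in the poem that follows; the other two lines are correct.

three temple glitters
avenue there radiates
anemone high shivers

The third line

Line 1: "three temple glitters": 1+2+2 = 5 ✓
Line 2: "avenue there radiates": 3+1+3 = 7 ✓
Line 3: "anemone high shivers": 4+1+2 = 7 (expected 5)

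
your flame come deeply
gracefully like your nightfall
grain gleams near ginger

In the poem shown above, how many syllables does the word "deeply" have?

2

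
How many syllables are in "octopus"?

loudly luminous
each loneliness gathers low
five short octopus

3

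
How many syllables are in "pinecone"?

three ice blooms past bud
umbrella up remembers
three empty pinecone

2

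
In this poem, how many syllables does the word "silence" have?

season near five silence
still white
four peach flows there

2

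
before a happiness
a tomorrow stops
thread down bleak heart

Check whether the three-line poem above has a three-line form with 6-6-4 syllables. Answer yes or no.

Line 1: before (2), a (1), happiness (3) → 6 ✓
Line 2: a (1), tomorrow (3), stops (1) → 5 (expected 6)
Line 3: thread (1), down (1), bleak (1), heart (1) → 4 ✓

No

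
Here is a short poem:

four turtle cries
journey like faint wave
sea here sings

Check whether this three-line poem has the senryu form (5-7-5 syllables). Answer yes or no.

No

Line 1: "four turtle cries": 1+2+1 = 4 (expected 5)
Line 2: "journey like faint wave": 2+1+1+1 = 5 (expected 7)
Line 3: "sea here sings": 1+1+1 = 3 (expected 5)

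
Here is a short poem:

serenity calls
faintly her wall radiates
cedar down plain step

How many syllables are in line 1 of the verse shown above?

Line 1: "serenity calls": 4+1 = 5

5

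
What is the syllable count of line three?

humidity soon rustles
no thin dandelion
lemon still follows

5

Line three: "lemon still follows": 2+1+2 = 5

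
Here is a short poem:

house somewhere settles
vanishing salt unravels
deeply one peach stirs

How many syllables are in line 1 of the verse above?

5

Line 1: house (1), somewhere (2), settles (2) → 5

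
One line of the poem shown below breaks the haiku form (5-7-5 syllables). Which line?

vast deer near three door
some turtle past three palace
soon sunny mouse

Line 1: vast (1), deer (1), near (1), three (1), door (1) → 5 ✓
Line 2: some (1), turtle (2), past (1), three (1), palace (2) → 7 ✓
Line 3: soon (1), sunny (2), mouse (1) → 4 (expected 5)

Line 3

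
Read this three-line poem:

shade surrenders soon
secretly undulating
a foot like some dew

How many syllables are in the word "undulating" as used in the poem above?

4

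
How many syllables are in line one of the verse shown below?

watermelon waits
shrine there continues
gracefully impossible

5

Line one: watermelon (4), waits (1) → 5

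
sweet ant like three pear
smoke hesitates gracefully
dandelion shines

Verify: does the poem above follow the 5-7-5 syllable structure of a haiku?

Yes

Line 1: "sweet ant like three pear": 1+1+1+1+1 = 5 ✓
Line 2: "smoke hesitates gracefully": 1+3+3 = 7 ✓
Line 3: "dandelion shines": 4+1 = 5 ✓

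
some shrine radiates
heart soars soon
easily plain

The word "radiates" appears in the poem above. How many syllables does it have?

3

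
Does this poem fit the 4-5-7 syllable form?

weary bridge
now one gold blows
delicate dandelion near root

Line 1: weary(2) + bridge(1) = 3 (expected 4)
Line 2: now(1) + one(1) + gold(1) + blows(1) = 4 (expected 5)
Line 3: delicate(3) + dandelion(4) + near(1) + root(1) = 9 (expected 7)

No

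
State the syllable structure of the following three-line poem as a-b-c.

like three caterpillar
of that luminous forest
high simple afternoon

6-7-6

Line 1: like(1) + three(1) + caterpillar(4) = 6
Line 2: of(1) + that(1) + luminous(3) + forest(2) = 7
Line 3: high(1) + simple(2) + afternoon(3) = 6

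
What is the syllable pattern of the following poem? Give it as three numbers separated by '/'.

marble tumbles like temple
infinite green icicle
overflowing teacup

Line 1: marble (2), tumbles (2), like (1), temple (2) → 7
Line 2: infinite (3), green (1), icicle (3) → 7
Line 3: overflowing (4), teacup (2) → 6

7/7/6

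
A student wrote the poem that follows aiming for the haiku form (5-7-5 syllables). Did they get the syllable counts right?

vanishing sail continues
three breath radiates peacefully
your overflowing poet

No

Line 1: "vanishing sail continues": 3+1+3 = 7 (expected 5)
Line 2: "three breath radiates peacefully": 1+1+3+3 = 8 (expected 7)
Line 3: "your overflowing poet": 1+4+2 = 7 (expected 5)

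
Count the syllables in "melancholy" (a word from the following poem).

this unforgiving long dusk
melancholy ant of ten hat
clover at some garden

4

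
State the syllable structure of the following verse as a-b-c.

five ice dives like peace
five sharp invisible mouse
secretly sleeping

5-7-5

Line 1: five (1), ice (1), dives (1), like (1), peace (1) → 5
Line 2: five (1), sharp (1), invisible (4), mouse (1) → 7
Line 3: secretly (3), sleeping (2) → 5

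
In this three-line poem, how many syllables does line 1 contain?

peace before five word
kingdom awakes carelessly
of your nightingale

Line 1: peace (1), before (2), five (1), word (1) → 5

5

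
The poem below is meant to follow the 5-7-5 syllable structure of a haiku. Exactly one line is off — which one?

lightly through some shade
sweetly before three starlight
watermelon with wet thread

Line 1: lightly (2), through (1), some (1), shade (1) → 5 ✓
Line 2: sweetly (2), before (2), three (1), starlight (2) → 7 ✓
Line 3: watermelon (4), with (1), wet (1), thread (1) → 7 (expected 5)

Line 3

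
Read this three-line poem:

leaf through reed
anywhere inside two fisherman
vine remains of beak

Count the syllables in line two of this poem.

Line two: "anywhere inside two fisherman": 3+2+1+3 = 9

9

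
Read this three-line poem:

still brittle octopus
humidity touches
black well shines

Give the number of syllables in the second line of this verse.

6

The second line: humidity (4), touches (2) → 6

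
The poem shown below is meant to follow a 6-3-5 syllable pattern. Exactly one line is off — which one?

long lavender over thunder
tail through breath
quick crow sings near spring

Line 1: long (1), lavender (3), over (2), thunder (2) → 8 (expected 6)
Line 2: tail (1), through (1), breath (1) → 3 ✓
Line 3: quick (1), crow (1), sings (1), near (1), spring (1) → 5 ✓

Line 1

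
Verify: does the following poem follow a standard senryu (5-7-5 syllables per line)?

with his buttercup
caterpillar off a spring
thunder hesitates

Yes

Line 1: with(1) + his(1) + buttercup(3) = 5 ✓
Line 2: caterpillar(4) + off(1) + a(1) + spring(1) = 7 ✓
Line 3: thunder(2) + hesitates(3) = 5 ✓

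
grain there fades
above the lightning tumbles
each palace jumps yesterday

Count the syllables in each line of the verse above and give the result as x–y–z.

Line 1: grain(1) + there(1) + fades(1) = 3
Line 2: above(2) + the(1) + lightning(2) + tumbles(2) = 7
Line 3: each(1) + palace(2) + jumps(1) + yesterday(3) = 7

3–7–7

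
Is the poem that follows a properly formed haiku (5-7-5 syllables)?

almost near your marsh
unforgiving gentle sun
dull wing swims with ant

Yes

Line 1: almost (2), near (1), your (1), marsh (1) → 5 ✓
Line 2: unforgiving (4), gentle (2), sun (1) → 7 ✓
Line 3: dull (1), wing (1), swims (1), with (1), ant (1) → 5 ✓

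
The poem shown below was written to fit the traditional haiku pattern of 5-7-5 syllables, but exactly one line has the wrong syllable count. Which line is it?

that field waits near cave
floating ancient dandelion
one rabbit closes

Line 1: "that field waits near cave": 1+1+1+1+1 = 5 ✓
Line 2: "floating ancient dandelion": 2+2+4 = 8 (expected 7)
Line 3: "one rabbit closes": 1+2+2 = 5 ✓

The second line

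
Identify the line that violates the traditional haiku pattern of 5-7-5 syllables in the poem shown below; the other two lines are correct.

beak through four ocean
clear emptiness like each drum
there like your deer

Line 1: beak (1), through (1), four (1), ocean (2) → 5 ✓
Line 2: clear (1), emptiness (3), like (1), each (1), drum (1) → 7 ✓
Line 3: there (1), like (1), your (1), deer (1) → 4 (expected 5)

Line 3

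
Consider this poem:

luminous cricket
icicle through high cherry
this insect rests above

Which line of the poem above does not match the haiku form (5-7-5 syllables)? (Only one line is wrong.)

The third line

Line 1: "luminous cricket": 3+2 = 5 ✓
Line 2: "icicle through high cherry": 3+1+1+2 = 7 ✓
Line 3: "this insect rests above": 1+2+1+2 = 6 (expected 5)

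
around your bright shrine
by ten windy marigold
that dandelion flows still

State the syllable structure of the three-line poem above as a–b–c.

Line 1: around (2), your (1), bright (1), shrine (1) → 5
Line 2: by (1), ten (1), windy (2), marigold (3) → 7
Line 3: that (1), dandelion (4), flows (1), still (1) → 7

5–7–7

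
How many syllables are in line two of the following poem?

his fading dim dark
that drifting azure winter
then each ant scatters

Line two: that (1), drifting (2), azure (2), winter (2) → 7

7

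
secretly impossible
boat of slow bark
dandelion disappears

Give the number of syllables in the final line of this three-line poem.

7

The final line: dandelion (4), disappears (3) → 7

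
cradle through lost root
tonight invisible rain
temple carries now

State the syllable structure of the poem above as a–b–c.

5–7–5

Line 1: "cradle through lost root": 2+1+1+1 = 5
Line 2: "tonight invisible rain": 2+4+1 = 7
Line 3: "temple carries now": 2+2+1 = 5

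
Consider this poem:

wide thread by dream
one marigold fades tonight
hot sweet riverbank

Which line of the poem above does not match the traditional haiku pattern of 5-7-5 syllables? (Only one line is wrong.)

Line 1: wide(1) + thread(1) + by(1) + dream(1) = 4 (expected 5)
Line 2: one(1) + marigold(3) + fades(1) + tonight(2) = 7 ✓
Line 3: hot(1) + sweet(1) + riverbank(3) = 5 ✓

Line 1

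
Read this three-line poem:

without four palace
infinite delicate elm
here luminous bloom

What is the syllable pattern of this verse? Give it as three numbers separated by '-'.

Line 1: "without four palace": 2+1+2 = 5
Line 2: "infinite delicate elm": 3+3+1 = 7
Line 3: "here luminous bloom": 1+3+1 = 5

5-7-5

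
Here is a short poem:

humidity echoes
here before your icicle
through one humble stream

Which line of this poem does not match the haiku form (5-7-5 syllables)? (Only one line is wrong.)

The first line

Line 1: "humidity echoes": 4+2 = 6 (expected 5)
Line 2: "here before your icicle": 1+2+1+3 = 7 ✓
Line 3: "through one humble stream": 1+1+2+1 = 5 ✓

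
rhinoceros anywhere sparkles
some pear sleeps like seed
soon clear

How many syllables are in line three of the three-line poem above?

Line three: soon(1) + clear(1) = 2

2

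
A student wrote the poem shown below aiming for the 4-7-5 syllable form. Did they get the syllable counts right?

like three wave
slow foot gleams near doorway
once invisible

No

Line 1: "like three wave": 1+1+1 = 3 (expected 4)
Line 2: "slow foot gleams near doorway": 1+1+1+1+2 = 6 (expected 7)
Line 3: "once invisible": 1+4 = 5 ✓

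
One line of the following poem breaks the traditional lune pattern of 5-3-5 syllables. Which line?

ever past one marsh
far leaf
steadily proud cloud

The second line

Line 1: "ever past one marsh": 2+1+1+1 = 5 ✓
Line 2: "far leaf": 1+1 = 2 (expected 3)
Line 3: "steadily proud cloud": 3+1+1 = 5 ✓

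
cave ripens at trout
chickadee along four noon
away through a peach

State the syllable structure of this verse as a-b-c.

Line 1: "cave ripens at trout": 1+2+1+1 = 5
Line 2: "chickadee along four noon": 3+2+1+1 = 7
Line 3: "away through a peach": 2+1+1+1 = 5

5-7-5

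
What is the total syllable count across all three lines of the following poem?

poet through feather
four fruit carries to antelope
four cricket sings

Line 1: poet(2) + through(1) + feather(2) = 5
Line 2: four(1) + fruit(1) + carries(2) + to(1) + antelope(3) = 8
Line 3: four(1) + cricket(2) + sings(1) = 4
Total: 5 + 8 + 4 = 17

17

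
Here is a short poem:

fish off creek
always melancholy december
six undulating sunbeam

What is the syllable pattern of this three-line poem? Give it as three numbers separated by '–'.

Line 1: "fish off creek": 1+1+1 = 3
Line 2: "always melancholy december": 2+4+3 = 9
Line 3: "six undulating sunbeam": 1+4+2 = 7

3–9–7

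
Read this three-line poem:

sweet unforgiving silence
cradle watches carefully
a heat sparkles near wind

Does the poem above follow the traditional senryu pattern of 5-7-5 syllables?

No

Line 1: sweet (1), unforgiving (4), silence (2) → 7 (expected 5)
Line 2: cradle (2), watches (2), carefully (3) → 7 ✓
Line 3: a (1), heat (1), sparkles (2), near (1), wind (1) → 6 (expected 5)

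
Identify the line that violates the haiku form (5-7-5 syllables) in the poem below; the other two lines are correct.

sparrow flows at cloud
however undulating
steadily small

Line 1: sparrow(2) + flows(1) + at(1) + cloud(1) = 5 ✓
Line 2: however(3) + undulating(4) = 7 ✓
Line 3: steadily(3) + small(1) = 4 (expected 5)

The third line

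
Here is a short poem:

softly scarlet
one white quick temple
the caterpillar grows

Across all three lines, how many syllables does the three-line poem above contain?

Line 1: softly (2), scarlet (2) → 4
Line 2: one (1), white (1), quick (1), temple (2) → 5
Line 3: the (1), caterpillar (4), grows (1) → 6
Total: 4 + 5 + 6 = 15

15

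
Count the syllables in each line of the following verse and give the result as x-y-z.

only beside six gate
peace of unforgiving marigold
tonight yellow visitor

Line 1: only (2), beside (2), six (1), gate (1) → 6
Line 2: peace (1), of (1), unforgiving (4), marigold (3) → 9
Line 3: tonight (2), yellow (2), visitor (3) → 7

6-9-7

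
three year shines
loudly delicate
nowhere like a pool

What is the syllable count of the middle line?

5

The middle line: loudly (2), delicate (3) → 5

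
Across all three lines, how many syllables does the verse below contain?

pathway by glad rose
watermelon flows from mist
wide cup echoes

Line 1: "pathway by glad rose": 2+1+1+1 = 5
Line 2: "watermelon flows from mist": 4+1+1+1 = 7
Line 3: "wide cup echoes": 1+1+2 = 4
Total: 5 + 7 + 4 = 16

16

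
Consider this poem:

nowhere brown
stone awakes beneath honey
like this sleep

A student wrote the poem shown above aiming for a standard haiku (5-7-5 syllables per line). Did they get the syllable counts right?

No

Line 1: nowhere (2), brown (1) → 3 (expected 5)
Line 2: stone (1), awakes (2), beneath (2), honey (2) → 7 ✓
Line 3: like (1), this (1), sleep (1) → 3 (expected 5)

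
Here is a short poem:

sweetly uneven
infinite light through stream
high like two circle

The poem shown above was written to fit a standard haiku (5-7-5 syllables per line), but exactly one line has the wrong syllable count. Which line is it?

Line 2

Line 1: sweetly(2) + uneven(3) = 5 ✓
Line 2: infinite(3) + light(1) + through(1) + stream(1) = 6 (expected 7)
Line 3: high(1) + like(1) + two(1) + circle(2) = 5 ✓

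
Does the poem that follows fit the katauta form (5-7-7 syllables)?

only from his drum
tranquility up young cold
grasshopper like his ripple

Line 1: only(2) + from(1) + his(1) + drum(1) = 5 ✓
Line 2: tranquility(4) + up(1) + young(1) + cold(1) = 7 ✓
Line 3: grasshopper(3) + like(1) + his(1) + ripple(2) = 7 ✓

Yes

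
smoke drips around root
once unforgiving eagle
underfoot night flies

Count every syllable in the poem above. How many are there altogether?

Line 1: smoke(1) + drips(1) + around(2) + root(1) = 5
Line 2: once(1) + unforgiving(4) + eagle(2) = 7
Line 3: underfoot(3) + night(1) + flies(1) = 5
Total: 5 + 7 + 5 = 17

17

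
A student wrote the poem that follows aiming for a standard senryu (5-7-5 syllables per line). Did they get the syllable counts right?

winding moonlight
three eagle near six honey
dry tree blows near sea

Line 1: winding (2), moonlight (2) → 4 (expected 5)
Line 2: three (1), eagle (2), near (1), six (1), honey (2) → 7 ✓
Line 3: dry (1), tree (1), blows (1), near (1), sea (1) → 5 ✓

No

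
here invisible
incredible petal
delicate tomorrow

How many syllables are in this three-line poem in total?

17

Line 1: here(1) + invisible(4) = 5
Line 2: incredible(4) + petal(2) = 6
Line 3: delicate(3) + tomorrow(3) = 6
Total: 5 + 6 + 6 = 17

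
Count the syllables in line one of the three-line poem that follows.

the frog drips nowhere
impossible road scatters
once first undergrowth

Line one: "the frog drips nowhere": 1+1+1+2 = 5

5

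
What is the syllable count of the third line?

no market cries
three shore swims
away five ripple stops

6

The third line: away (2), five (1), ripple (2), stops (1) → 6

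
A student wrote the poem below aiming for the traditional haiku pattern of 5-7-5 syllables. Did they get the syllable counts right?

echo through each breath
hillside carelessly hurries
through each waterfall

Line 1: "echo through each breath": 2+1+1+1 = 5 ✓
Line 2: "hillside carelessly hurries": 2+3+2 = 7 ✓
Line 3: "through each waterfall": 1+1+3 = 5 ✓

Yes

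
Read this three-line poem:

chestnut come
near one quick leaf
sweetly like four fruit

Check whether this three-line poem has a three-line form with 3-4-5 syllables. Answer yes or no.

Line 1: "chestnut come": 2+1 = 3 ✓
Line 2: "near one quick leaf": 1+1+1+1 = 4 ✓
Line 3: "sweetly like four fruit": 2+1+1+1 = 5 ✓

Yes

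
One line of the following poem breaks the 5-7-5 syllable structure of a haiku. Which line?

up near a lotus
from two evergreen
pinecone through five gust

Line 1: up(1) + near(1) + a(1) + lotus(2) = 5 ✓
Line 2: from(1) + two(1) + evergreen(3) = 5 (expected 7)
Line 3: pinecone(2) + through(1) + five(1) + gust(1) = 5 ✓

Line 2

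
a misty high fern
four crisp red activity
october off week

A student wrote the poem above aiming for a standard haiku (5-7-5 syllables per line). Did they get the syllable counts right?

Line 1: "a misty high fern": 1+2+1+1 = 5 ✓
Line 2: "four crisp red activity": 1+1+1+4 = 7 ✓
Line 3: "october off week": 3+1+1 = 5 ✓

Yes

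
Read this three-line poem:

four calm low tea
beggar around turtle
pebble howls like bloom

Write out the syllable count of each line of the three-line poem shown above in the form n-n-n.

Line 1: "four calm low tea": 1+1+1+1 = 4
Line 2: "beggar around turtle": 2+2+2 = 6
Line 3: "pebble howls like bloom": 2+1+1+1 = 5

4-6-5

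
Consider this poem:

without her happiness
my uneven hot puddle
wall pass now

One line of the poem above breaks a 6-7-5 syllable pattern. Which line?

Line 1: "without her happiness": 2+1+3 = 6 ✓
Line 2: "my uneven hot puddle": 1+3+1+2 = 7 ✓
Line 3: "wall pass now": 1+1+1 = 3 (expected 5)

The third line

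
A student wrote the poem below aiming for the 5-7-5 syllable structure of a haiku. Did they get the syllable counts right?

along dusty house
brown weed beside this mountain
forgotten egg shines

Yes

Line 1: "along dusty house": 2+2+1 = 5 ✓
Line 2: "brown weed beside this mountain": 1+1+2+1+2 = 7 ✓
Line 3: "forgotten egg shines": 3+1+1 = 5 ✓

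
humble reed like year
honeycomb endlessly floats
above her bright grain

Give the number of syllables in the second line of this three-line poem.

The second line: "honeycomb endlessly floats": 3+3+1 = 7

7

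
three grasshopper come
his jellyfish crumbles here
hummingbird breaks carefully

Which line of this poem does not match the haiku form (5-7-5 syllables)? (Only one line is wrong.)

Line 3

Line 1: "three grasshopper come": 1+3+1 = 5 ✓
Line 2: "his jellyfish crumbles here": 1+3+2+1 = 7 ✓
Line 3: "hummingbird breaks carefully": 3+1+3 = 7 (expected 5)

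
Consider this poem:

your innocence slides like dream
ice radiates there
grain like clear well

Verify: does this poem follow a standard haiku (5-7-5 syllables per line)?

No

Line 1: your (1), innocence (3), slides (1), like (1), dream (1) → 7 (expected 5)
Line 2: ice (1), radiates (3), there (1) → 5 (expected 7)
Line 3: grain (1), like (1), clear (1), well (1) → 4 (expected 5)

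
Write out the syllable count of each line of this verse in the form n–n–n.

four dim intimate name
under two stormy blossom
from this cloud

6–7–3

Line 1: "four dim intimate name": 1+1+3+1 = 6
Line 2: "under two stormy blossom": 2+1+2+2 = 7
Line 3: "from this cloud": 1+1+1 = 3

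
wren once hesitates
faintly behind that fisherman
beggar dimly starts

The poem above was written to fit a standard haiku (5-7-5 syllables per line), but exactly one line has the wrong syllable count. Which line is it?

Line 1: wren(1) + once(1) + hesitates(3) = 5 ✓
Line 2: faintly(2) + behind(2) + that(1) + fisherman(3) = 8 (expected 7)
Line 3: beggar(2) + dimly(2) + starts(1) = 5 ✓

The second line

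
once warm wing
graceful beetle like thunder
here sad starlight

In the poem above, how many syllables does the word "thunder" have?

2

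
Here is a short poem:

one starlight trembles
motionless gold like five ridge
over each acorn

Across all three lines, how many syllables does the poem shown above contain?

17

Line 1: "one starlight trembles": 1+2+2 = 5
Line 2: "motionless gold like five ridge": 3+1+1+1+1 = 7
Line 3: "over each acorn": 2+1+2 = 5
Total: 5 + 7 + 5 = 17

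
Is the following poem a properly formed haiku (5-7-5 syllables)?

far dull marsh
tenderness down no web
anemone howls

No

Line 1: "far dull marsh": 1+1+1 = 3 (expected 5)
Line 2: "tenderness down no web": 3+1+1+1 = 6 (expected 7)
Line 3: "anemone howls": 4+1 = 5 ✓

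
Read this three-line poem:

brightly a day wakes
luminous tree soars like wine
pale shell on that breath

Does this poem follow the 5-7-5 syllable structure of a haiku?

Line 1: "brightly a day wakes": 2+1+1+1 = 5 ✓
Line 2: "luminous tree soars like wine": 3+1+1+1+1 = 7 ✓
Line 3: "pale shell on that breath": 1+1+1+1+1 = 5 ✓

Yes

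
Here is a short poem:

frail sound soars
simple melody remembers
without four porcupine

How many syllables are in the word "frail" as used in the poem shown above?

1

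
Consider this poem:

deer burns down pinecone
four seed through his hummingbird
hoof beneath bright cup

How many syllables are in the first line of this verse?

The first line: deer (1), burns (1), down (1), pinecone (2) → 5

5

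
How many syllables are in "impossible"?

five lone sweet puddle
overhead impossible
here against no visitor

"impossible" has 4 syllables.

4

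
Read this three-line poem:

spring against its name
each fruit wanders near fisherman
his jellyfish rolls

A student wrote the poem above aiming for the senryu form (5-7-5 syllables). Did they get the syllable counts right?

Line 1: spring(1) + against(2) + its(1) + name(1) = 5 ✓
Line 2: each(1) + fruit(1) + wanders(2) + near(1) + fisherman(3) = 8 (expected 7)
Line 3: his(1) + jellyfish(3) + rolls(1) = 5 ✓

No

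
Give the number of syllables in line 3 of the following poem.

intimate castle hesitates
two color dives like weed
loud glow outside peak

Line 3: loud (1), glow (1), outside (2), peak (1) → 5

5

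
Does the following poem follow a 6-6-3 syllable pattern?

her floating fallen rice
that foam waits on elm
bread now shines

Line 1: her (1), floating (2), fallen (2), rice (1) → 6 ✓
Line 2: that (1), foam (1), waits (1), on (1), elm (1) → 5 (expected 6)
Line 3: bread (1), now (1), shines (1) → 3 ✓

No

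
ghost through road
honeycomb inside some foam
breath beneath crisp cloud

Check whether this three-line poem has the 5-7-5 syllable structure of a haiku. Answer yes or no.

No

Line 1: "ghost through road": 1+1+1 = 3 (expected 5)
Line 2: "honeycomb inside some foam": 3+2+1+1 = 7 ✓
Line 3: "breath beneath crisp cloud": 1+2+1+1 = 5 ✓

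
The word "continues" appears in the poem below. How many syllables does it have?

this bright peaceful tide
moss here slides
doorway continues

3

"continues" has 3 syllables.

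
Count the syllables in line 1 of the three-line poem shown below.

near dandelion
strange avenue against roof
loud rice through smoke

Line 1: near (1), dandelion (4) → 5

5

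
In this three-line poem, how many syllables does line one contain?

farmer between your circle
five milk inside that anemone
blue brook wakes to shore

Line one: farmer(2) + between(2) + your(1) + circle(2) = 7

7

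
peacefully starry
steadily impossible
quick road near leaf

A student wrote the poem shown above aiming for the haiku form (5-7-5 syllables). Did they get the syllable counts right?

Line 1: peacefully (3), starry (2) → 5 ✓
Line 2: steadily (3), impossible (4) → 7 ✓
Line 3: quick (1), road (1), near (1), leaf (1) → 4 (expected 5)

No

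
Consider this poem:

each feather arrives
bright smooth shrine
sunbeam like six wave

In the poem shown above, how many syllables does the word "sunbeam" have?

2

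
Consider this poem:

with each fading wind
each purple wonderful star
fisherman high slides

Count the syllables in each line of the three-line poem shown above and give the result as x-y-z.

Line 1: "with each fading wind": 1+1+2+1 = 5
Line 2: "each purple wonderful star": 1+2+3+1 = 7
Line 3: "fisherman high slides": 3+1+1 = 5

5-7-5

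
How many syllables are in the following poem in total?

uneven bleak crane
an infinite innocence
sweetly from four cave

Line 1: uneven(3) + bleak(1) + crane(1) = 5
Line 2: an(1) + infinite(3) + innocence(3) = 7
Line 3: sweetly(2) + from(1) + four(1) + cave(1) = 5
Total: 5 + 7 + 5 = 17

17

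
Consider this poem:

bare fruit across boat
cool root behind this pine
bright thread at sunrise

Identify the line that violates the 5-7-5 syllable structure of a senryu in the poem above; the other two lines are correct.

Line 1: bare (1), fruit (1), across (2), boat (1) → 5 ✓
Line 2: cool (1), root (1), behind (2), this (1), pine (1) → 6 (expected 7)
Line 3: bright (1), thread (1), at (1), sunrise (2) → 5 ✓

Line 2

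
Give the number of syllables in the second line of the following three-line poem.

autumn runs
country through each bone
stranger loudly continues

The second line: "country through each bone": 2+1+1+1 = 5

5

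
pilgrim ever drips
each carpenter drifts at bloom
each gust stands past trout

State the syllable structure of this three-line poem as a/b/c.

Line 1: pilgrim (2), ever (2), drips (1) → 5
Line 2: each (1), carpenter (3), drifts (1), at (1), bloom (1) → 7
Line 3: each (1), gust (1), stands (1), past (1), trout (1) → 5

5/7/5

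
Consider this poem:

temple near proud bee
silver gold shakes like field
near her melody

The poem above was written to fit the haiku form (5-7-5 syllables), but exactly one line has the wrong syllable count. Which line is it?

The second line

Line 1: "temple near proud bee": 2+1+1+1 = 5 ✓
Line 2: "silver gold shakes like field": 2+1+1+1+1 = 6 (expected 7)
Line 3: "near her melody": 1+1+3 = 5 ✓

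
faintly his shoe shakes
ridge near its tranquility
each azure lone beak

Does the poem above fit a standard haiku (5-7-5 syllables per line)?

Line 1: faintly (2), his (1), shoe (1), shakes (1) → 5 ✓
Line 2: ridge (1), near (1), its (1), tranquility (4) → 7 ✓
Line 3: each (1), azure (2), lone (1), beak (1) → 5 ✓

Yes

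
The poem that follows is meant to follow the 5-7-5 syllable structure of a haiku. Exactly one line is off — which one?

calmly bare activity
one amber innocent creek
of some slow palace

Line 1

Line 1: "calmly bare activity": 2+1+4 = 7 (expected 5)
Line 2: "one amber innocent creek": 1+2+3+1 = 7 ✓
Line 3: "of some slow palace": 1+1+1+2 = 5 ✓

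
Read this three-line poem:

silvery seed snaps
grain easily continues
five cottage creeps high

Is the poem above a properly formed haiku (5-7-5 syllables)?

Line 1: silvery(3) + seed(1) + snaps(1) = 5 ✓
Line 2: grain(1) + easily(3) + continues(3) = 7 ✓
Line 3: five(1) + cottage(2) + creeps(1) + high(1) = 5 ✓

Yes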